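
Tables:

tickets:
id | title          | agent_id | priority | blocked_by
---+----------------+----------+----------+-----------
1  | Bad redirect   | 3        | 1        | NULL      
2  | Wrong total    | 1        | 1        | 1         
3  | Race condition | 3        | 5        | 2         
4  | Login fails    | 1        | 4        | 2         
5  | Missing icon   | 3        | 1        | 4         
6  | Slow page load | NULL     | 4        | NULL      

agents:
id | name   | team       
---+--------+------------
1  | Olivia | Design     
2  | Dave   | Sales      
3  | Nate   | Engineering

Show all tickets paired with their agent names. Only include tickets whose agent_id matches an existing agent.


INNER JOIN keeps only tickets rows whose agent_id matches an id in agents. Walk through each ticket:
  - ticket 1 (Bad redirect): agent_id=3 -> matches Nate
  - ticket 2 (Wrong total): agent_id=1 -> matches Olivia
  - ticket 3 (Race condition): agent_id=3 -> matches Nate
  - ticket 4 (Login fails): agent_id=1 -> matches Olivia
  - ticket 5 (Missing icon): agent_id=3 -> matches Nate
  - ticket 6 (Slow page load): agent_id=NULL, no match -> dropped
So 1 of 6 rows is dropped.

SQL:
SELECT a.title, b.name AS agent
FROM tickets a
INNER JOIN agents b ON a.agent_id = b.id

Result:
title          | agent 
---------------+-------
Bad redirect   | Nate  
Wrong total    | Olivia
Race condition | Nate  
Login fails    | Olivia
Missing icon   | Nate  


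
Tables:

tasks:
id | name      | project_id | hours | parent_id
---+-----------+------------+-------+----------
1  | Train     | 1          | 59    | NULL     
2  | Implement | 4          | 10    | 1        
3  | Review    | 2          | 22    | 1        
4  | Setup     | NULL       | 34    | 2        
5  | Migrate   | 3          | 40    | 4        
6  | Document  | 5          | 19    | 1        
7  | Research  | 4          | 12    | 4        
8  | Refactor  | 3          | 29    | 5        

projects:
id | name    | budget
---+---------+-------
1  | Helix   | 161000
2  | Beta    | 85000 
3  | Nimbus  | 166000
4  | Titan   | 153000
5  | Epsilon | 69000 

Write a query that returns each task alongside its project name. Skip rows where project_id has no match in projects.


INNER JOIN keeps only tasks rows whose project_id matches an id in projects. Walk through each task:
  - task 1 (Train): project_id=1 -> matches Helix
  - task 2 (Implement): project_id=4 -> matches Titan
  - task 3 (Review): project_id=2 -> matches Beta
  - task 4 (Setup): project_id=NULL, no match -> dropped
  - task 5 (Migrate): project_id=3 -> matches Nimbus
  - task 6 (Document): project_id=5 -> matches Epsilon
  - task 7 (Research): project_id=4 -> matches Titan
  - task 8 (Refactor): project_id=3 -> matches Nimbus
So 1 of 8 rows is dropped.

SQL:
SELECT a.name, b.name AS project
FROM tasks a
INNER JOIN projects b ON a.project_id = b.id

Result:
name      | project
----------+--------
Train     | Helix  
Implement | Titan  
Review    | Beta   
Migrate   | Nimbus 
Document  | Epsilon
Research  | Titan  
Refactor  | Nimbus 


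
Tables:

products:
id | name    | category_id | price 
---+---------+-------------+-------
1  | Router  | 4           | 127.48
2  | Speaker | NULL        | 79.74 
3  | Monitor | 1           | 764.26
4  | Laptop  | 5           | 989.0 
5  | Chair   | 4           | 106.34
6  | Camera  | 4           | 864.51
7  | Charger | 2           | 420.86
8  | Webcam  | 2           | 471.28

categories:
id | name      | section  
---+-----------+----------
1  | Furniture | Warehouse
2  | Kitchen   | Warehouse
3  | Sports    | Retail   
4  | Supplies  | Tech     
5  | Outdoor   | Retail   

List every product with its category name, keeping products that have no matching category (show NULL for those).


LEFT JOIN keeps every row from products (the left table); where category_id has no match in categories, the category columns become NULL. Walk through each product:
  - product 1 (Router): category_id=4 -> matches Supplies
  - product 2 (Speaker): category_id=NULL, no match -> kept with NULL
  - product 3 (Monitor): category_id=1 -> matches Furniture
  - product 4 (Laptop): category_id=5 -> matches Outdoor
  - product 5 (Chair): category_id=4 -> matches Supplies
  - product 6 (Camera): category_id=4 -> matches Supplies
  - product 7 (Charger): category_id=2 -> matches Kitchen
  - product 8 (Webcam): category_id=2 -> matches Kitchen
All 8 rows appear; 1 has NULL category.

SQL:
SELECT a.name, b.name AS category
FROM products a
LEFT JOIN categories b ON a.category_id = b.id

Result:
name    | category 
--------+----------
Router  | Supplies 
Speaker | NULL     
Monitor | Furniture
Laptop  | Outdoor  
Chair   | Supplies 
Camera  | Supplies 
Charger | Kitchen  
Webcam  | Kitchen  


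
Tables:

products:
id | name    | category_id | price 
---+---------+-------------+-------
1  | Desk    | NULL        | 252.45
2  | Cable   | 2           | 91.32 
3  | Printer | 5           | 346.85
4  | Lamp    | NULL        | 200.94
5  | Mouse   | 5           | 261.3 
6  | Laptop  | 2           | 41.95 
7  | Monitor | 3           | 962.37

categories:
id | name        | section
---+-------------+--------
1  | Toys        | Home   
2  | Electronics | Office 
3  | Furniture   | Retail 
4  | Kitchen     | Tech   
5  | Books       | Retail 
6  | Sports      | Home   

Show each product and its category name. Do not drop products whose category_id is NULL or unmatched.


LEFT JOIN keeps every row from products (the left table); where category_id has no match in categories, the category columns become NULL. Walk through each product:
  - product 1 (Desk): category_id=NULL, no match -> kept with NULL
  - product 2 (Cable): category_id=2 -> matches Electronics
  - product 3 (Printer): category_id=5 -> matches Books
  - product 4 (Lamp): category_id=NULL, no match -> kept with NULL
  - product 5 (Mouse): category_id=5 -> matches Books
  - product 6 (Laptop): category_id=2 -> matches Electronics
  - product 7 (Monitor): category_id=3 -> matches Furniture
All 7 rows appear; 2 have NULL category.

SQL:
SELECT a.name, b.name AS category
FROM products a
LEFT JOIN categories b ON a.category_id = b.id

Result:
name    | category   
--------+------------
Desk    | NULL       
Cable   | Electronics
Printer | Books      
Lamp    | NULL       
Mouse   | Books      
Laptop  | Electronics
Monitor | Furniture  


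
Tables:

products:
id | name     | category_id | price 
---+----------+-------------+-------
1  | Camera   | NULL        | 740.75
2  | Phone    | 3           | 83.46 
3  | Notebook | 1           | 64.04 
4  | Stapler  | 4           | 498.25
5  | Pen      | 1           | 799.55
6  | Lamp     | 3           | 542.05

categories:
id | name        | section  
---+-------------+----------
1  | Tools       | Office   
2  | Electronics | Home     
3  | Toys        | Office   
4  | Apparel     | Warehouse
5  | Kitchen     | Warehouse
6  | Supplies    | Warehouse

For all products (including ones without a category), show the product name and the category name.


LEFT JOIN keeps every row from products (the left table); where category_id has no match in categories, the category columns become NULL. Walk through each product:
  - product 1 (Camera): category_id=NULL, no match -> kept with NULL
  - product 2 (Phone): category_id=3 -> matches Toys
  - product 3 (Notebook): category_id=1 -> matches Tools
  - product 4 (Stapler): category_id=4 -> matches Apparel
  - product 5 (Pen): category_id=1 -> matches Tools
  - product 6 (Lamp): category_id=3 -> matches Toys
All 6 rows appear; 1 has NULL category.

SQL:
SELECT a.name, b.name AS category
FROM products a
LEFT JOIN categories b ON a.category_id = b.id

Result:
name     | category
---------+---------
Camera   | NULL    
Phone    | Toys    
Notebook | Tools   
Stapler  | Apparel 
Pen      | Tools   
Lamp     | Toys    


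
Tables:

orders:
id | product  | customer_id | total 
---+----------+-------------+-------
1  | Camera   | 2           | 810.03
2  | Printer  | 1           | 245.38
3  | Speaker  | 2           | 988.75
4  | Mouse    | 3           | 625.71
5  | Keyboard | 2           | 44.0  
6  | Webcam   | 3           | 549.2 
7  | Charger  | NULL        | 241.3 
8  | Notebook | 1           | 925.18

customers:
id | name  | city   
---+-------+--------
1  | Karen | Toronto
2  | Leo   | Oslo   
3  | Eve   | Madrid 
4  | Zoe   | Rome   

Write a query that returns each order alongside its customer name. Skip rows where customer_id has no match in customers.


INNER JOIN keeps only orders rows whose customer_id matches an id in customers. Walk through each order:
  - order 1 (Camera): customer_id=2 -> matches Leo
  - order 2 (Printer): customer_id=1 -> matches Karen
  - order 3 (Speaker): customer_id=2 -> matches Leo
  - order 4 (Mouse): customer_id=3 -> matches Eve
  - order 5 (Keyboard): customer_id=2 -> matches Leo
  - order 6 (Webcam): customer_id=3 -> matches Eve
  - order 7 (Charger): customer_id=NULL, no match -> dropped
  - order 8 (Notebook): customer_id=1 -> matches Karen
So 1 of 8 rows is dropped.

SQL:
SELECT a.product, b.name AS customer
FROM orders a
INNER JOIN customers b ON a.customer_id = b.id

Result:
product  | customer
---------+---------
Camera   | Leo     
Printer  | Karen   
Speaker  | Leo     
Mouse    | Eve     
Keyboard | Leo     
Webcam   | Eve     
Notebook | Karen   


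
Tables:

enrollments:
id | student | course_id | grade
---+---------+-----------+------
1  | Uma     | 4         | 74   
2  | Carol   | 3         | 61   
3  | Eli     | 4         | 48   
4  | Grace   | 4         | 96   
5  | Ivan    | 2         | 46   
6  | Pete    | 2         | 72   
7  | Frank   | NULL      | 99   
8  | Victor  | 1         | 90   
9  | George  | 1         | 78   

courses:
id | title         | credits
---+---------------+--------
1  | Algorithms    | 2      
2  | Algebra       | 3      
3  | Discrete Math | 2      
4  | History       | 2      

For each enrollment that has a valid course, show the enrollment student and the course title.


INNER JOIN keeps only enrollments rows whose course_id matches an id in courses. Walk through each enrollment:
  - enrollment 1 (Uma): course_id=4 -> matches History
  - enrollment 2 (Carol): course_id=3 -> matches Discrete Math
  - enrollment 3 (Eli): course_id=4 -> matches History
  - enrollment 4 (Grace): course_id=4 -> matches History
  - enrollment 5 (Ivan): course_id=2 -> matches Algebra
  - enrollment 6 (Pete): course_id=2 -> matches Algebra
  - enrollment 7 (Frank): course_id=NULL, no match -> dropped
  - enrollment 8 (Victor): course_id=1 -> matches Algorithms
  - enrollment 9 (George): course_id=1 -> matches Algorithms
So 1 of 9 rows is dropped.

SQL:
SELECT a.student, b.title AS course
FROM enrollments a
INNER JOIN courses b ON a.course_id = b.id

Result:
student | course       
--------+--------------
Uma     | History      
Carol   | Discrete Math
Eli     | History      
Grace   | History      
Ivan    | Algebra      
Pete    | Algebra      
Victor  | Algorithms   
George  | Algorithms   


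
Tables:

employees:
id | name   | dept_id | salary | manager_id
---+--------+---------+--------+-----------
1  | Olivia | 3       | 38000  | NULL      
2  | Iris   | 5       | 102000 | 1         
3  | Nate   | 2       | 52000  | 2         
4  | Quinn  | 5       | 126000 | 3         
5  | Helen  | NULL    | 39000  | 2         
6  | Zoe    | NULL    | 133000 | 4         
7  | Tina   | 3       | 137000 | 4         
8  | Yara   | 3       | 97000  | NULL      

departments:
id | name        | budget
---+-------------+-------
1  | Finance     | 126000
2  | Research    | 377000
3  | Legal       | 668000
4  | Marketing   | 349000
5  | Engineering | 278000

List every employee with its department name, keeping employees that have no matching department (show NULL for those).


LEFT JOIN keeps every row from employees (the left table); where dept_id has no match in departments, the department columns become NULL. Walk through each employee:
  - employee 1 (Olivia): dept_id=3 -> matches Legal
  - employee 2 (Iris): dept_id=5 -> matches Engineering
  - employee 3 (Nate): dept_id=2 -> matches Research
  - employee 4 (Quinn): dept_id=5 -> matches Engineering
  - employee 5 (Helen): dept_id=NULL, no match -> kept with NULL
  - employee 6 (Zoe): dept_id=NULL, no match -> kept with NULL
  - employee 7 (Tina): dept_id=3 -> matches Legal
  - employee 8 (Yara): dept_id=3 -> matches Legal
All 8 rows appear; 2 have NULL department.

SQL:
SELECT a.name, b.name AS department
FROM employees a
LEFT JOIN departments b ON a.dept_id = b.id

Result:
name   | department 
-------+------------
Olivia | Legal      
Iris   | Engineering
Nate   | Research   
Quinn  | Engineering
Helen  | NULL       
Zoe    | NULL       
Tina   | Legal      
Yara   | Legal      


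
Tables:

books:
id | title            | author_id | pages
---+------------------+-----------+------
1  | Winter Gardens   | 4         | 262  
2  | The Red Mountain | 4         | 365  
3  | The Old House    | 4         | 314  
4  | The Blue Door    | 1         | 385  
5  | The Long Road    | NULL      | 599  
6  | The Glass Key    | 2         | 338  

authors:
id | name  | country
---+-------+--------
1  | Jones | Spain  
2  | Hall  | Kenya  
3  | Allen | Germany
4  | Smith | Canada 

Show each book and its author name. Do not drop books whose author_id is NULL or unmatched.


LEFT JOIN keeps every row from books (the left table); where author_id has no match in authors, the author columns become NULL. Walk through each book:
  - book 1 (Winter Gardens): author_id=4 -> matches Smith
  - book 2 (The Red Mountain): author_id=4 -> matches Smith
  - book 3 (The Old House): author_id=4 -> matches Smith
  - book 4 (The Blue Door): author_id=1 -> matches Jones
  - book 5 (The Long Road): author_id=NULL, no match -> kept with NULL
  - book 6 (The Glass Key): author_id=2 -> matches Hall
All 6 rows appear; 1 has NULL author.

SQL:
SELECT a.title, b.name AS author
FROM books a
LEFT JOIN authors b ON a.author_id = b.id

Result:
title            | author
-----------------+-------
Winter Gardens   | Smith 
The Red Mountain | Smith 
The Old House    | Smith 
The Blue Door    | Jones 
The Long Road    | NULL  
The Glass Key    | Hall  


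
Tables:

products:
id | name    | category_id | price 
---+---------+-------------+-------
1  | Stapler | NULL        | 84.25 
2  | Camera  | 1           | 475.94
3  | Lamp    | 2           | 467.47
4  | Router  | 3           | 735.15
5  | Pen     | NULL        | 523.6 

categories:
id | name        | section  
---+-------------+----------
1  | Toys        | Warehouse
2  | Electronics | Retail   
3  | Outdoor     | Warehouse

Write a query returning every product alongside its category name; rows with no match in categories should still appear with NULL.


LEFT JOIN keeps every row from products (the left table); where category_id has no match in categories, the category columns become NULL. Walk through each product:
  - product 1 (Stapler): category_id=NULL, no match -> kept with NULL
  - product 2 (Camera): category_id=1 -> matches Toys
  - product 3 (Lamp): category_id=2 -> matches Electronics
  - product 4 (Router): category_id=3 -> matches Outdoor
  - product 5 (Pen): category_id=NULL, no match -> kept with NULL
All 5 rows appear; 2 have NULL category.

SQL:
SELECT a.name, b.name AS category
FROM products a
LEFT JOIN categories b ON a.category_id = b.id

Result:
name    | category   
--------+------------
Stapler | NULL       
Camera  | Toys       
Lamp    | Electronics
Router  | Outdoor    
Pen     | NULL       


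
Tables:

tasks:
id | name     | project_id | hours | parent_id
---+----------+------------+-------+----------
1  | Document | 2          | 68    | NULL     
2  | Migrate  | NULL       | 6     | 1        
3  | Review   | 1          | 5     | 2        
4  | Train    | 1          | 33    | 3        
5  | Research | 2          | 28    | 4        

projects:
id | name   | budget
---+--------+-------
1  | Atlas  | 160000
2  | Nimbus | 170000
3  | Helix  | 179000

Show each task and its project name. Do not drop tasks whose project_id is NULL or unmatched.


LEFT JOIN keeps every row from tasks (the left table); where project_id has no match in projects, the project columns become NULL. Walk through each task:
  - task 1 (Document): project_id=2 -> matches Nimbus
  - task 2 (Migrate): project_id=NULL, no match -> kept with NULL
  - task 3 (Review): project_id=1 -> matches Atlas
  - task 4 (Train): project_id=1 -> matches Atlas
  - task 5 (Research): project_id=2 -> matches Nimbus
All 5 rows appear; 1 has NULL project.

SQL:
SELECT a.name, b.name AS project
FROM tasks a
LEFT JOIN projects b ON a.project_id = b.id

Result:
name     | project
---------+--------
Document | Nimbus 
Migrate  | NULL   
Review   | Atlas  
Train    | Atlas  
Research | Nimbus 


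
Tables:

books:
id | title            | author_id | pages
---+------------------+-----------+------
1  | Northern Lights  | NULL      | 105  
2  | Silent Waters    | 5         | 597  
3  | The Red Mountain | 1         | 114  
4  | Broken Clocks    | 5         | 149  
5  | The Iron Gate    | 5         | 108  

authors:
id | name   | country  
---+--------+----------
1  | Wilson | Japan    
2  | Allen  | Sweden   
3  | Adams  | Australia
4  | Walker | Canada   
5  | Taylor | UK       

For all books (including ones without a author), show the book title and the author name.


LEFT JOIN keeps every row from books (the left table); where author_id has no match in authors, the author columns become NULL. Walk through each book:
  - book 1 (Northern Lights): author_id=NULL, no match -> kept with NULL
  - book 2 (Silent Waters): author_id=5 -> matches Taylor
  - book 3 (The Red Mountain): author_id=1 -> matches Wilson
  - book 4 (Broken Clocks): author_id=5 -> matches Taylor
  - book 5 (The Iron Gate): author_id=5 -> matches Taylor
All 5 rows appear; 1 has NULL author.

SQL:
SELECT a.title, b.name AS author
FROM books a
LEFT JOIN authors b ON a.author_id = b.id

Result:
title            | author
-----------------+-------
Northern Lights  | NULL  
Silent Waters    | Taylor
The Red Mountain | Wilson
Broken Clocks    | Taylor
The Iron Gate    | Taylor


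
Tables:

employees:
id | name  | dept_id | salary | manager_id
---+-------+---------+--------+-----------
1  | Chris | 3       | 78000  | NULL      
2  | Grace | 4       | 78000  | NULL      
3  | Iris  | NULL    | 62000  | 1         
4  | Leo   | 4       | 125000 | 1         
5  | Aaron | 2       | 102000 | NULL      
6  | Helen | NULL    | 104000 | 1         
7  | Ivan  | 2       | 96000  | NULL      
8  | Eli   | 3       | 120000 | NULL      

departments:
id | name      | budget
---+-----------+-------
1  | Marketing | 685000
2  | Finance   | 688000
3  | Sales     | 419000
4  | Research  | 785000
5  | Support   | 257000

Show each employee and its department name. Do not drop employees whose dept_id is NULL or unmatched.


LEFT JOIN keeps every row from employees (the left table); where dept_id has no match in departments, the department columns become NULL. Walk through each employee:
  - employee 1 (Chris): dept_id=3 -> matches Sales
  - employee 2 (Grace): dept_id=4 -> matches Research
  - employee 3 (Iris): dept_id=NULL, no match -> kept with NULL
  - employee 4 (Leo): dept_id=4 -> matches Research
  - employee 5 (Aaron): dept_id=2 -> matches Finance
  - employee 6 (Helen): dept_id=NULL, no match -> kept with NULL
  - employee 7 (Ivan): dept_id=2 -> matches Finance
  - employee 8 (Eli): dept_id=3 -> matches Sales
All 8 rows appear; 2 have NULL department.

SQL:
SELECT a.name, b.name AS department
FROM employees a
LEFT JOIN departments b ON a.dept_id = b.id

Result:
name  | department
------+-----------
Chris | Sales     
Grace | Research  
Iris  | NULL      
Leo   | Research  
Aaron | Finance   
Helen | NULL      
Ivan  | Finance   
Eli   | Sales     


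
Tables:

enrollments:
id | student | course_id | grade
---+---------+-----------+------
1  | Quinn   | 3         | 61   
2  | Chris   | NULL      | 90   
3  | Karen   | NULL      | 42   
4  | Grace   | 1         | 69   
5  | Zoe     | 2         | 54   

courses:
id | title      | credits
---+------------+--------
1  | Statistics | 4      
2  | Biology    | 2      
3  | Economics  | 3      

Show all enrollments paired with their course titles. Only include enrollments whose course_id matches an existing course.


INNER JOIN keeps only enrollments rows whose course_id matches an id in courses. Walk through each enrollment:
  - enrollment 1 (Quinn): course_id=3 -> matches Economics
  - enrollment 2 (Chris): course_id=NULL, no match -> dropped
  - enrollment 3 (Karen): course_id=NULL, no match -> dropped
  - enrollment 4 (Grace): course_id=1 -> matches Statistics
  - enrollment 5 (Zoe): course_id=2 -> matches Biology
So 2 of 5 rows are dropped.

SQL:
SELECT a.student, b.title AS course
FROM enrollments a
INNER JOIN courses b ON a.course_id = b.id

Result:
student | course    
--------+-----------
Quinn   | Economics 
Grace   | Statistics
Zoe     | Biology   


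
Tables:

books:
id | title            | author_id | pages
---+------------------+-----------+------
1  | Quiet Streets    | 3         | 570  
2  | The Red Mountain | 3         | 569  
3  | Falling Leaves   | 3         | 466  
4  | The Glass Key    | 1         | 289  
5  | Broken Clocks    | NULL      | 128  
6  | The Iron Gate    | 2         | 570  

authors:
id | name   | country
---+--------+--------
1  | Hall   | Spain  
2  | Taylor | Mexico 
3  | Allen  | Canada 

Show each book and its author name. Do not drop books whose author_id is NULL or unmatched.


LEFT JOIN keeps every row from books (the left table); where author_id has no match in authors, the author columns become NULL. Walk through each book:
  - book 1 (Quiet Streets): author_id=3 -> matches Allen
  - book 2 (The Red Mountain): author_id=3 -> matches Allen
  - book 3 (Falling Leaves): author_id=3 -> matches Allen
  - book 4 (The Glass Key): author_id=1 -> matches Hall
  - book 5 (Broken Clocks): author_id=NULL, no match -> kept with NULL
  - book 6 (The Iron Gate): author_id=2 -> matches Taylor
All 6 rows appear; 1 has NULL author.

SQL:
SELECT a.title, b.name AS author
FROM books a
LEFT JOIN authors b ON a.author_id = b.id

Result:
title            | author
-----------------+-------
Quiet Streets    | Allen 
The Red Mountain | Allen 
Falling Leaves   | Allen 
The Glass Key    | Hall  
Broken Clocks    | NULL  
The Iron Gate    | Taylor


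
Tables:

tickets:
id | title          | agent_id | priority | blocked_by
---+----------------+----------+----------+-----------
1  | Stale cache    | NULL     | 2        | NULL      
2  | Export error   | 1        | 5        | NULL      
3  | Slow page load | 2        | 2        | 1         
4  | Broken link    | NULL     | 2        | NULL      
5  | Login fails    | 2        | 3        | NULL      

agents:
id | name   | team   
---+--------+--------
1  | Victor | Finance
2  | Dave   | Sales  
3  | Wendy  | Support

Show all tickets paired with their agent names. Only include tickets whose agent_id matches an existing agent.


INNER JOIN keeps only tickets rows whose agent_id matches an id in agents. Walk through each ticket:
  - ticket 1 (Stale cache): agent_id=NULL, no match -> dropped
  - ticket 2 (Export error): agent_id=1 -> matches Victor
  - ticket 3 (Slow page load): agent_id=2 -> matches Dave
  - ticket 4 (Broken link): agent_id=NULL, no match -> dropped
  - ticket 5 (Login fails): agent_id=2 -> matches Dave
So 2 of 5 rows are dropped.

SQL:
SELECT a.title, b.name AS agent
FROM tickets a
INNER JOIN agents b ON a.agent_id = b.id

Result:
title          | agent 
---------------+-------
Export error   | Victor
Slow page load | Dave  
Login fails    | Dave  


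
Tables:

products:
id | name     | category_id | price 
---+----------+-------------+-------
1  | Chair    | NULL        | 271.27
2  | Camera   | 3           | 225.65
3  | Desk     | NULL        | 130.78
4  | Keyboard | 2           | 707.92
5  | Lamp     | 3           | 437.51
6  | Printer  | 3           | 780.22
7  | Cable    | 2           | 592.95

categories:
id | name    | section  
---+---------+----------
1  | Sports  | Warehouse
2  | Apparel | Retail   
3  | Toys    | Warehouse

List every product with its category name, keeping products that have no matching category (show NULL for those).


LEFT JOIN keeps every row from products (the left table); where category_id has no match in categories, the category columns become NULL. Walk through each product:
  - product 1 (Chair): category_id=NULL, no match -> kept with NULL
  - product 2 (Camera): category_id=3 -> matches Toys
  - product 3 (Desk): category_id=NULL, no match -> kept with NULL
  - product 4 (Keyboard): category_id=2 -> matches Apparel
  - product 5 (Lamp): category_id=3 -> matches Toys
  - product 6 (Printer): category_id=3 -> matches Toys
  - product 7 (Cable): category_id=2 -> matches Apparel
All 7 rows appear; 2 have NULL category.

SQL:
SELECT a.name, b.name AS category
FROM products a
LEFT JOIN categories b ON a.category_id = b.id

Result:
name     | category
---------+---------
Chair    | NULL    
Camera   | Toys    
Desk     | NULL    
Keyboard | Apparel 
Lamp     | Toys    
Printer  | Toys    
Cable    | Apparel 


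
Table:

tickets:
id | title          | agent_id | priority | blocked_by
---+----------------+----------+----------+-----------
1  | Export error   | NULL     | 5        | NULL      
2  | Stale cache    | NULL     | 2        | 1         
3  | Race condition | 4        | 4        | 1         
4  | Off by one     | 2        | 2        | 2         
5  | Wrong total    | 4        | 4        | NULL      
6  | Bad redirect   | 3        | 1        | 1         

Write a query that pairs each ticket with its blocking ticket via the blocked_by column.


This is a self-join: tickets is joined to a second copy of itself, matching each row's blocked_by to another row's id. Use LEFT JOIN so rows with blocked_by=NULL are kept.
  - ticket 1 (Export error): blocked_by=NULL -> NULL
  - ticket 2 (Stale cache): blocked_by=1 -> Export error
  - ticket 3 (Race condition): blocked_by=1 -> Export error
  - ticket 4 (Off by one): blocked_by=2 -> Stale cache
  - ticket 5 (Wrong total): blocked_by=NULL -> NULL
  - ticket 6 (Bad redirect): blocked_by=1 -> Export error

SQL:
SELECT a.title AS item, b.title AS blocked_by
FROM tickets a
LEFT JOIN tickets b ON a.blocked_by = b.id

Result:
item           | blocked_by  
---------------+-------------
Export error   | NULL        
Stale cache    | Export error
Race condition | Export error
Off by one     | Stale cache 
Wrong total    | NULL        
Bad redirect   | Export error


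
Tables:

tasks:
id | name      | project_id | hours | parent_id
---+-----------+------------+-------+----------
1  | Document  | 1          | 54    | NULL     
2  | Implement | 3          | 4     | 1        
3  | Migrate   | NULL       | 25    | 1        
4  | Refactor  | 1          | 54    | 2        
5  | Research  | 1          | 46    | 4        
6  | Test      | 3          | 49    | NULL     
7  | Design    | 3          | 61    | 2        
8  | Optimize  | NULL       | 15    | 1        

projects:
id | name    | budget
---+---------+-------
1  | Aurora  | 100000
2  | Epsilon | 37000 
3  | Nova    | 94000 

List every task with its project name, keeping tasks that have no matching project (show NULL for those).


LEFT JOIN keeps every row from tasks (the left table); where project_id has no match in projects, the project columns become NULL. Walk through each task:
  - task 1 (Document): project_id=1 -> matches Aurora
  - task 2 (Implement): project_id=3 -> matches Nova
  - task 3 (Migrate): project_id=NULL, no match -> kept with NULL
  - task 4 (Refactor): project_id=1 -> matches Aurora
  - task 5 (Research): project_id=1 -> matches Aurora
  - task 6 (Test): project_id=3 -> matches Nova
  - task 7 (Design): project_id=3 -> matches Nova
  - task 8 (Optimize): project_id=NULL, no match -> kept with NULL
All 8 rows appear; 2 have NULL project.

SQL:
SELECT a.name, b.name AS project
FROM tasks a
LEFT JOIN projects b ON a.project_id = b.id

Result:
name      | project
----------+--------
Document  | Aurora 
Implement | Nova   
Migrate   | NULL   
Refactor  | Aurora 
Research  | Aurora 
Test      | Nova   
Design    | Nova   
Optimize  | NULL   


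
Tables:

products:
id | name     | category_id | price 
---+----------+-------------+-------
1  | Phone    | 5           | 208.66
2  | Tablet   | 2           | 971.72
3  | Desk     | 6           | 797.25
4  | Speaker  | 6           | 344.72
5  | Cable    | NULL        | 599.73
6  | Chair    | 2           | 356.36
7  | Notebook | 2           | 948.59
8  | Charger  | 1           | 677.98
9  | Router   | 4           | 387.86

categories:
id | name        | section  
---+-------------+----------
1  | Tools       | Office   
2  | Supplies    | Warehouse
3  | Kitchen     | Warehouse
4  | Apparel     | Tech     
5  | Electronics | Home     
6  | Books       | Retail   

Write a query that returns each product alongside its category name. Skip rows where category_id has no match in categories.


INNER JOIN keeps only products rows whose category_id matches an id in categories. Walk through each product:
  - product 1 (Phone): category_id=5 -> matches Electronics
  - product 2 (Tablet): category_id=2 -> matches Supplies
  - product 3 (Desk): category_id=6 -> matches Books
  - product 4 (Speaker): category_id=6 -> matches Books
  - product 5 (Cable): category_id=NULL, no match -> dropped
  - product 6 (Chair): category_id=2 -> matches Supplies
  - product 7 (Notebook): category_id=2 -> matches Supplies
  - product 8 (Charger): category_id=1 -> matches Tools
  - product 9 (Router): category_id=4 -> matches Apparel
So 1 of 9 rows is dropped.

SQL:
SELECT a.name, b.name AS category
FROM products a
INNER JOIN categories b ON a.category_id = b.id

Result:
name     | category   
---------+------------
Phone    | Electronics
Tablet   | Supplies   
Desk     | Books      
Speaker  | Books      
Chair    | Supplies   
Notebook | Supplies   
Charger  | Tools      
Router   | Apparel    


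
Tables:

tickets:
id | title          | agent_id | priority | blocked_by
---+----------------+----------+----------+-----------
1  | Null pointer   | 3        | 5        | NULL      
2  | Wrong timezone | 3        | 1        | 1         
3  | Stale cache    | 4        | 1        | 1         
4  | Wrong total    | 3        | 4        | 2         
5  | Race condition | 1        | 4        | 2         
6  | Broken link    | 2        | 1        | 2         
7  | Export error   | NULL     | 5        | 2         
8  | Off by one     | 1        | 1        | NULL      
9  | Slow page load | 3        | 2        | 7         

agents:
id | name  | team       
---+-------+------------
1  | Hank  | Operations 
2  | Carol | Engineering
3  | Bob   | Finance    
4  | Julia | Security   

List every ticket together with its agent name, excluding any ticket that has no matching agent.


INNER JOIN keeps only tickets rows whose agent_id matches an id in agents. Walk through each ticket:
  - ticket 1 (Null pointer): agent_id=3 -> matches Bob
  - ticket 2 (Wrong timezone): agent_id=3 -> matches Bob
  - ticket 3 (Stale cache): agent_id=4 -> matches Julia
  - ticket 4 (Wrong total): agent_id=3 -> matches Bob
  - ticket 5 (Race condition): agent_id=1 -> matches Hank
  - ticket 6 (Broken link): agent_id=2 -> matches Carol
  - ticket 7 (Export error): agent_id=NULL, no match -> dropped
  - ticket 8 (Off by one): agent_id=1 -> matches Hank
  - ticket 9 (Slow page load): agent_id=3 -> matches Bob
So 1 of 9 rows is dropped.

SQL:
SELECT a.title, b.name AS agent
FROM tickets a
INNER JOIN agents b ON a.agent_id = b.id

Result:
title          | agent
---------------+------
Null pointer   | Bob  
Wrong timezone | Bob  
Stale cache    | Julia
Wrong total    | Bob  
Race condition | Hank 
Broken link    | Carol
Off by one     | Hank 
Slow page load | Bob  


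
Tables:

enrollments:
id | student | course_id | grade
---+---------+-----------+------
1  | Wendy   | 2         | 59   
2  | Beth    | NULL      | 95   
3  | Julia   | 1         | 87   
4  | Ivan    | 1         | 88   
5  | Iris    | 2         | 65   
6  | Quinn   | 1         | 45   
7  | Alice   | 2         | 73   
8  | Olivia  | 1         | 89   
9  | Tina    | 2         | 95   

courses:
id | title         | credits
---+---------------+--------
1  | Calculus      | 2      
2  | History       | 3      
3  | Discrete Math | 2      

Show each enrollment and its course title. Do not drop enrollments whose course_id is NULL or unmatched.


LEFT JOIN keeps every row from enrollments (the left table); where course_id has no match in courses, the course columns become NULL. Walk through each enrollment:
  - enrollment 1 (Wendy): course_id=2 -> matches History
  - enrollment 2 (Beth): course_id=NULL, no match -> kept with NULL
  - enrollment 3 (Julia): course_id=1 -> matches Calculus
  - enrollment 4 (Ivan): course_id=1 -> matches Calculus
  - enrollment 5 (Iris): course_id=2 -> matches History
  - enrollment 6 (Quinn): course_id=1 -> matches Calculus
  - enrollment 7 (Alice): course_id=2 -> matches History
  - enrollment 8 (Olivia): course_id=1 -> matches Calculus
  - enrollment 9 (Tina): course_id=2 -> matches History
All 9 rows appear; 1 has NULL course.

SQL:
SELECT a.student, b.title AS course
FROM enrollments a
LEFT JOIN courses b ON a.course_id = b.id

Result:
student | course  
--------+---------
Wendy   | History 
Beth    | NULL    
Julia   | Calculus
Ivan    | Calculus
Iris    | History 
Quinn   | Calculus
Alice   | History 
Olivia  | Calculus
Tina    | History 


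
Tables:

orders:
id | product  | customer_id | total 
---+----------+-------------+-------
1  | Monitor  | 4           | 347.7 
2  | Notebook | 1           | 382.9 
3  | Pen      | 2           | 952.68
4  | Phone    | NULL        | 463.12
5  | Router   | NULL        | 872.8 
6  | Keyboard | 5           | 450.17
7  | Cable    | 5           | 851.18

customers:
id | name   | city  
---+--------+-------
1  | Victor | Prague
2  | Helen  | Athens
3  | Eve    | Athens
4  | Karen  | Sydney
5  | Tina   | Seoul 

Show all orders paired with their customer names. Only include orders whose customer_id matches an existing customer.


INNER JOIN keeps only orders rows whose customer_id matches an id in customers. Walk through each order:
  - order 1 (Monitor): customer_id=4 -> matches Karen
  - order 2 (Notebook): customer_id=1 -> matches Victor
  - order 3 (Pen): customer_id=2 -> matches Helen
  - order 4 (Phone): customer_id=NULL, no match -> dropped
  - order 5 (Router): customer_id=NULL, no match -> dropped
  - order 6 (Keyboard): customer_id=5 -> matches Tina
  - order 7 (Cable): customer_id=5 -> matches Tina
So 2 of 7 rows are dropped.

SQL:
SELECT a.product, b.name AS customer
FROM orders a
INNER JOIN customers b ON a.customer_id = b.id

Result:
product  | customer
---------+---------
Monitor  | Karen   
Notebook | Victor  
Pen      | Helen   
Keyboard | Tina    
Cable    | Tina    


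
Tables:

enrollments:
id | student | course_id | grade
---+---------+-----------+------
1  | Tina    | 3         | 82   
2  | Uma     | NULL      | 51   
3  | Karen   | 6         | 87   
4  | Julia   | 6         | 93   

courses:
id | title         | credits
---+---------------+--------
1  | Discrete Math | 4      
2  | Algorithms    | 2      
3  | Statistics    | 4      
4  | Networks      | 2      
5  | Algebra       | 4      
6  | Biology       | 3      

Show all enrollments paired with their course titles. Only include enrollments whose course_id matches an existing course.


INNER JOIN keeps only enrollments rows whose course_id matches an id in courses. Walk through each enrollment:
  - enrollment 1 (Tina): course_id=3 -> matches Statistics
  - enrollment 2 (Uma): course_id=NULL, no match -> dropped
  - enrollment 3 (Karen): course_id=6 -> matches Biology
  - enrollment 4 (Julia): course_id=6 -> matches Biology
So 1 of 4 rows is dropped.

SQL:
SELECT a.student, b.title AS course
FROM enrollments a
INNER JOIN courses b ON a.course_id = b.id

Result:
student | course    
--------+-----------
Tina    | Statistics
Karen   | Biology   
Julia   | Biology   


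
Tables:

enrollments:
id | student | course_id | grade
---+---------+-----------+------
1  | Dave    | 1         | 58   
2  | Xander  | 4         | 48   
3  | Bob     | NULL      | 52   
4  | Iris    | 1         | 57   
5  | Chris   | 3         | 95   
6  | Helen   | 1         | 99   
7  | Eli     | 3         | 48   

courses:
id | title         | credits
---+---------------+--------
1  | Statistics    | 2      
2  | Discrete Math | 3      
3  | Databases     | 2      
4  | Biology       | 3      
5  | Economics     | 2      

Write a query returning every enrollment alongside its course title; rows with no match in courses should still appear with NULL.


LEFT JOIN keeps every row from enrollments (the left table); where course_id has no match in courses, the course columns become NULL. Walk through each enrollment:
  - enrollment 1 (Dave): course_id=1 -> matches Statistics
  - enrollment 2 (Xander): course_id=4 -> matches Biology
  - enrollment 3 (Bob): course_id=NULL, no match -> kept with NULL
  - enrollment 4 (Iris): course_id=1 -> matches Statistics
  - enrollment 5 (Chris): course_id=3 -> matches Databases
  - enrollment 6 (Helen): course_id=1 -> matches Statistics
  - enrollment 7 (Eli): course_id=3 -> matches Databases
All 7 rows appear; 1 has NULL course.

SQL:
SELECT a.student, b.title AS course
FROM enrollments a
LEFT JOIN courses b ON a.course_id = b.id

Result:
student | course    
--------+-----------
Dave    | Statistics
Xander  | Biology   
Bob     | NULL      
Iris    | Statistics
Chris   | Databases 
Helen   | Statistics
Eli     | Databases 


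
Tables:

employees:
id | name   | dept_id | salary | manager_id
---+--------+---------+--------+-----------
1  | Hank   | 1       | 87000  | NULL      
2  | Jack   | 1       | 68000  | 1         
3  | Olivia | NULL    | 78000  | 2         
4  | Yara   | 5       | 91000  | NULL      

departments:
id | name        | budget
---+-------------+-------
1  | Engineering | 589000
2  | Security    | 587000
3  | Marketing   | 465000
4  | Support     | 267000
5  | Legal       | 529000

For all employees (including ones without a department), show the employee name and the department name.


LEFT JOIN keeps every row from employees (the left table); where dept_id has no match in departments, the department columns become NULL. Walk through each employee:
  - employee 1 (Hank): dept_id=1 -> matches Engineering
  - employee 2 (Jack): dept_id=1 -> matches Engineering
  - employee 3 (Olivia): dept_id=NULL, no match -> kept with NULL
  - employee 4 (Yara): dept_id=5 -> matches Legal
All 4 rows appear; 1 has NULL department.

SQL:
SELECT a.name, b.name AS department
FROM employees a
LEFT JOIN departments b ON a.dept_id = b.id

Result:
name   | department 
-------+------------
Hank   | Engineering
Jack   | Engineering
Olivia | NULL       
Yara   | Legal      


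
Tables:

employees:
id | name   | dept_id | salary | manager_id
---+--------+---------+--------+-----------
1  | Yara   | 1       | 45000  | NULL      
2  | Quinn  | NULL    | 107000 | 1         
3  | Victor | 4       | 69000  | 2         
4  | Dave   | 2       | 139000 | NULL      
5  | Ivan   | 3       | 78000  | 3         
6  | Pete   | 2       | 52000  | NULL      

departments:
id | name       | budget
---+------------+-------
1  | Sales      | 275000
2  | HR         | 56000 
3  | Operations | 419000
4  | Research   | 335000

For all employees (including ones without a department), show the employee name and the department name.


LEFT JOIN keeps every row from employees (the left table); where dept_id has no match in departments, the department columns become NULL. Walk through each employee:
  - employee 1 (Yara): dept_id=1 -> matches Sales
  - employee 2 (Quinn): dept_id=NULL, no match -> kept with NULL
  - employee 3 (Victor): dept_id=4 -> matches Research
  - employee 4 (Dave): dept_id=2 -> matches HR
  - employee 5 (Ivan): dept_id=3 -> matches Operations
  - employee 6 (Pete): dept_id=2 -> matches HR
All 6 rows appear; 1 has NULL department.

SQL:
SELECT a.name, b.name AS department
FROM employees a
LEFT JOIN departments b ON a.dept_id = b.id

Result:
name   | department
-------+-----------
Yara   | Sales     
Quinn  | NULL      
Victor | Research  
Dave   | HR        
Ivan   | Operations
Pete   | HR        
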